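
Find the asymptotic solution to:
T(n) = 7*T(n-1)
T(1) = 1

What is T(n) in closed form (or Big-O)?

Each step multiplies by 7. T(n) = T(1)*7^(n-1) = 7^(n-1).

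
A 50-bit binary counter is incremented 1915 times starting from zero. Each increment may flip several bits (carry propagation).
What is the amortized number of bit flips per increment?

Bit i flips on every 2^i-th increment, so over 1915 increments bit i flips floor(1915/2^i) times. Summing over i: total flips < 2 * 1915. Amortized: < 2 = O(1) per increment.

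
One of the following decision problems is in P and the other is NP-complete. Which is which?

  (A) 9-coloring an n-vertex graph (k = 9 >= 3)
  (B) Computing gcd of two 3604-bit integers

(A) is NP-complete: graph k-coloring for k>=3 is NP-complete by reduction from 3-SAT.
(B) is P: the Euclidean algorithm runs in polynomial time in the bit-length.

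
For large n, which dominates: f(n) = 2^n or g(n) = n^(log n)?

f(n) = 2^n grows faster: take logs: log(n^(log n)) = (log n)^2, log(2^n) = n log 2; n dominates (log n)^2.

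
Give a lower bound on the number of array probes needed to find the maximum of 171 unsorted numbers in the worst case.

Adversary: any unprobed cell could hold a value larger than everything seen so far. If fewer than 171 cells are probed, the adversary places the max in an unprobed cell. So all 171 cells must be examined; together with 171-1 comparisons this is tight.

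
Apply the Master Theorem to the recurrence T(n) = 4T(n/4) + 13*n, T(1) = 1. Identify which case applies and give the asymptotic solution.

a=4, b=4, f(n)=13*n.
log_4(4) = 1, so n^(log_b(a)) = n.
f(n) = Theta(n), so Case 2 applies.
T(n) = Theta(n log n).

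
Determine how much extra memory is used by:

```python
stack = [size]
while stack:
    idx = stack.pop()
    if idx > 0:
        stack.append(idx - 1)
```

Space complexity: O(1).
Only a constant amount of auxiliary storage is used; nothing grows with n.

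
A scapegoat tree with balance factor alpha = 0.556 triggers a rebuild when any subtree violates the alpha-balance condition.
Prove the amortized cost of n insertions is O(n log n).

Define potential Phi = c * sum of |size(left(v)) - size(right(v))| over all nodes. An insertion at depth d costs O(d) = O(log n) and increases Phi by O(log n). When a rebuild of subtree of size s occurs, it costs O(s) but reduces Phi by Omega(s). With alpha = 0.556, between rebuilds Omega(s) insertions must occur. Amortized cost per insertion: O(log n).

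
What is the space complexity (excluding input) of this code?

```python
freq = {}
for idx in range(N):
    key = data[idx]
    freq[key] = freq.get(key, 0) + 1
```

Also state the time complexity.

Space complexity: O(n).
Auxiliary storage grows linearly with the input size n in the worst case.
Time complexity: O(n).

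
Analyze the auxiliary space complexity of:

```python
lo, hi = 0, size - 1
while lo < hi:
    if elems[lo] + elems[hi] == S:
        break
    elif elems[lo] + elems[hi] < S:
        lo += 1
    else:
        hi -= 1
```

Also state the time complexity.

Space complexity: O(1).
Only a constant amount of auxiliary storage is used; nothing grows with n.
Time complexity: O(n).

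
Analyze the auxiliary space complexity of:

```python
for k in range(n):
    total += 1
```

Space complexity: O(1).
Only a constant amount of auxiliary storage is used; nothing grows with n.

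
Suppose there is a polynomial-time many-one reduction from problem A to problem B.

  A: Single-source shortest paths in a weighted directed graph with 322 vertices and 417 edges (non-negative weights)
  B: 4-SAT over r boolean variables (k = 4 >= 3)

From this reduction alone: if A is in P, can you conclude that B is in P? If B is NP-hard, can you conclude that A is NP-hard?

A poly-time reduction A <=_p B transfers tractability DOWN (B easy => A easy) and hardness UP (A hard => B hard), not the reverse.
From A in P, the reduction alone does NOT give B in P: any problem in P trivially reduces to SAT, yet SAT is not known to be in P.
From B NP-hard, the reduction alone does NOT give A NP-hard: again, easy problems reduce to hard ones.
(Here in fact A is P and B is NP-complete.)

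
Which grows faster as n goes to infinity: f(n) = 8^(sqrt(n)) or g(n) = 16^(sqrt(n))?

g(n) = 16^(sqrt(n)) grows faster: ratio is (16/8)^(sqrt(n)) -> infinity since 16/8 > 1.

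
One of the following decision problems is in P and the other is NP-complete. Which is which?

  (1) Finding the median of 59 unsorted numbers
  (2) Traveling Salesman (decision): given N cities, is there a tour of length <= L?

(1) is P: linear-time selection (median-of-medians) runs in O(n).
(2) is NP-complete: reduces from Hamiltonian Cycle.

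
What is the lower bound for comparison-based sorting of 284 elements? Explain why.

A comparison-based sorting algorithm corresponds to a decision tree. With 284! possible permutations, the tree has 284! leaves. The height is at least log_2(284!) = Omega(n log n) by Stirling's approximation.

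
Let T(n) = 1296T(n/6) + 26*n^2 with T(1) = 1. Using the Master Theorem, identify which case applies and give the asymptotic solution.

a=1296, b=6, f(n)=26*n^2.
log_6(1296) = 4 > 2.
Since f(n) = O(n^2) is polynomially smaller than n^4, Case 1 applies.
T(n) = Theta(n^4).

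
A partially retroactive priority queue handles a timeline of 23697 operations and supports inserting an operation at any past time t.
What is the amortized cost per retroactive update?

Partially retroactive priority queues (Demaine-Iacono-Langerman) allow updates at past times with queries only at the present. With a balanced BST over the m = 23697 timeline events tracking bridges, each retroactive insert or delete is O(log m) amortized.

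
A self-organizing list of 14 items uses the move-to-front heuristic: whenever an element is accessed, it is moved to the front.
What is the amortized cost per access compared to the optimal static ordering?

With potential Phi = number of inversions between the MTF list and the optimal static list (at most C(14,2)), each access has amortized cost at most 2 * (cost under optimal static ordering). This is the move-to-front 2-competitiveness result.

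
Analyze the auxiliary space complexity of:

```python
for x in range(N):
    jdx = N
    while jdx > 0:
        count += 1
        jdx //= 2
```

Space complexity: O(1).
Only a constant amount of auxiliary storage is used; nothing grows with n.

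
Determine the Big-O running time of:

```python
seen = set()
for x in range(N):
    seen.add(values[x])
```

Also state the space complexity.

Time complexity: O(n).
Space complexity: O(n).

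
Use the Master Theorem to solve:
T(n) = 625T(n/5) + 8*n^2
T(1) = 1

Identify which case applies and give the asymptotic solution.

a=625, b=5, f(n)=8*n^2.
log_5(625) = 4 > 2.
Since f(n) = O(n^2) is polynomially smaller than n^4, Case 1 applies.
T(n) = Theta(n^4).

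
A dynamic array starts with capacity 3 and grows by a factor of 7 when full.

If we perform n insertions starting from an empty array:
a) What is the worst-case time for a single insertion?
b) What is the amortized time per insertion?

(a) Worst-case single insertion: O(n) -- when the array is full at capacity c, the resize copies all c elements, and c can be Theta(n).
(b) Resizes happen at sizes 3, 21, 147, ... Total copy cost for n insertions: 3 + 21 + ... = O(n) (geometric series with ratio 1/7). Amortized cost per insertion: O(n)/n = O(1).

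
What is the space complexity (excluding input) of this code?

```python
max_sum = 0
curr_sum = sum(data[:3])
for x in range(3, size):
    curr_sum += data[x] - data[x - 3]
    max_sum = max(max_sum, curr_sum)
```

Space complexity: O(1).
Only a constant amount of auxiliary storage is used; nothing grows with n.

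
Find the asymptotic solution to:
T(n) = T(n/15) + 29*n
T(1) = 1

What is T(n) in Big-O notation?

Geometric series: 29*n*(1 + 1/15 + 1/15^2 + ...) = O(n). T(n) = O(n).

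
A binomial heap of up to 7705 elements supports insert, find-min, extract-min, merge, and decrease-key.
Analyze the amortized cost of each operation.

A binomial heap with n <= 7705 elements has at most floor(log_2 7705) + 1 = 13 trees. Using potential Phi = number of trees: Insert adds one tree, but cascading merges reduce count -- amortized O(1). Find-min reads the cached minimum pointer: O(1). Extract-min creates O(log n) new trees: O(log n). Merge combines tree lists: O(log n). Decrease-key sifts the element up its tree of height <= log n: O(log n).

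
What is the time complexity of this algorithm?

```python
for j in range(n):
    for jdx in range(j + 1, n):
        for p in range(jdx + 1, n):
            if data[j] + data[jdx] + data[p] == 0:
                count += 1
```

Time complexity: O(n^3).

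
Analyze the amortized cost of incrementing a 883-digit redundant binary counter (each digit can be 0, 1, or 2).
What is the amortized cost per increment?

A redundant counter on 883 digits allows digit values 0, 1, 2. Increment adds 1 to the least significant digit and carries any 2 to a 0 plus +1 on the next digit. With potential Phi = (number of 2-digits), each increment does O(1) actual work plus a chain of carries, each of which decreases Phi by 1. Amortized O(1).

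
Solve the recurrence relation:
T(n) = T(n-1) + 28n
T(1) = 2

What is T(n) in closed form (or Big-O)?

Unrolling: T(n) = 2 + 28*(2 + 3 + ... + n) = 2 + 28*(n(n+1)/2 - 1) = O(n^2).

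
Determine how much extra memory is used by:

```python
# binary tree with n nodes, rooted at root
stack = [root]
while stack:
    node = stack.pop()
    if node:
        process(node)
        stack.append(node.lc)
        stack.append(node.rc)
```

Space complexity: O(n).
Auxiliary storage grows linearly with the input size n in the worst case.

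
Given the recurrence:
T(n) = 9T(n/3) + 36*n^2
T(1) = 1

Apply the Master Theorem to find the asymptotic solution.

a=9, b=3, f(n)=36*n^2. log_3(9) = 2. Case 2: T(n) = O(n^2 log n).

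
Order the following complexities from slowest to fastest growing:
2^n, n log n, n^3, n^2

Ordered by growth rate: n log n < n^2 < n^3 < 2^n.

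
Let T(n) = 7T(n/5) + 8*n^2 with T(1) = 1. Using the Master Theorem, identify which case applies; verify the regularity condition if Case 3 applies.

a=7, b=5, f(n)=8*n^2.
log_5(7) = 1.209 < 2.
f(n) = Omega(n^(1.209+epsilon)) for some epsilon > 0, so Case 3 is the candidate.
Regularity: a*f(n/b) = 7*8*(n/5)^2 = (7/25)*8*n^2 <= c*f(n) with c = 7/25 < 1. Satisfied.
Case 3: T(n) = Theta(n^2).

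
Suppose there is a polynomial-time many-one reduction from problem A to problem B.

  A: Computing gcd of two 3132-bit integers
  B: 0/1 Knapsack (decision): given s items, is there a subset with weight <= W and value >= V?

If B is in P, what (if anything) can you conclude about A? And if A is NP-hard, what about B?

A poly-time reduction A <=_p B means any A-instance can be transformed to a B-instance in poly time.
If B is in P: compose the reduction with B's poly-time algorithm to solve A in poly time, so A is in P.
If A is NP-hard: every NP problem reduces to A, which reduces to B; composing reductions, every NP problem reduces to B, so B is NP-hard.
(Here in fact A is P and B is NP-complete.)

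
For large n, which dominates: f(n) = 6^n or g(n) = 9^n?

g(n) = 9^n grows faster: (9/6)^n -> infinity since 9/6 > 1.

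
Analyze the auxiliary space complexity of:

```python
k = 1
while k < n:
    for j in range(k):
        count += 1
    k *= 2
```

Space complexity: O(1).
Only a constant amount of auxiliary storage is used; nothing grows with n.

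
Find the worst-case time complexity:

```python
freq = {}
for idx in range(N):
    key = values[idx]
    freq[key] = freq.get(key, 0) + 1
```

Time complexity: O(n).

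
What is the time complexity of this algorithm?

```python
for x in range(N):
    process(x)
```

Time complexity: O(n).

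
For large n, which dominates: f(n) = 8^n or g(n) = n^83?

f(n) = 8^n grows faster: any exponential with base > 1 dominates every polynomial.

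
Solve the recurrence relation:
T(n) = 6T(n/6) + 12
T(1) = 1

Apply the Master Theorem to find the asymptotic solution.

a=6, b=6, f(n)=12. log_6(6) = 1. Case 1 of Master Theorem: T(n) = O(n^1).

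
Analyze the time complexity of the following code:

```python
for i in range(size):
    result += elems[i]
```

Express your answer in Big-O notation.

Time complexity: O(n).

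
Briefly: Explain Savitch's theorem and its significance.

Savitch's theorem states that NSPACE(f(n)) is contained in DSPACE(f(n)^2) for f(n) >= log n. In particular, NPSPACE = PSPACE, meaning nondeterminism does not significantly help for space-bounded computation. This contrasts with time, where we do not know if P = NP.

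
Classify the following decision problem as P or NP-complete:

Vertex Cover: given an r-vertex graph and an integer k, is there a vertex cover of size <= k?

This problem is NP-complete: one of Karp's 21 NP-complete problems (with k part of the input; for any fixed constant k it is in P).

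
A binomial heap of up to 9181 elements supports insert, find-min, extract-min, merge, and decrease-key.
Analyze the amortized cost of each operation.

A binomial heap with n <= 9181 elements has at most floor(log_2 9181) + 1 = 14 trees. Using potential Phi = number of trees: Insert adds one tree, but cascading merges reduce count -- amortized O(1). Find-min reads the cached minimum pointer: O(1). Extract-min creates O(log n) new trees: O(log n). Merge combines tree lists: O(log n). Decrease-key sifts the element up its tree of height <= log n: O(log n).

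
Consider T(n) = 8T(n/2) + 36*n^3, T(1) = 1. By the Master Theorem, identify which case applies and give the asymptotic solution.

a=8, b=2, f(n)=36*n^3.
log_2(8) = 3, so n^(log_b(a)) = n^3.
f(n) = Theta(n^3), so Case 2 applies.
T(n) = Theta(n^3 log n).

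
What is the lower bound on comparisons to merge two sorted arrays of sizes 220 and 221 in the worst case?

Adversary: with |220 - 221| <= 1 the inputs can be fully interleaved so that every adjacent pair in the merged output comes from different arrays. Then each of the 440 adjacent pairs must be directly compared, or the algorithm cannot determine their relative order. Standard merge meets this bound.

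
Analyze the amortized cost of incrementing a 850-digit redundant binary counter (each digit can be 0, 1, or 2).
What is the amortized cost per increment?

A redundant counter on 850 digits allows digit values 0, 1, 2. Increment adds 1 to the least significant digit and carries any 2 to a 0 plus +1 on the next digit. With potential Phi = (number of 2-digits), each increment does O(1) actual work plus a chain of carries, each of which decreases Phi by 1. Amortized O(1).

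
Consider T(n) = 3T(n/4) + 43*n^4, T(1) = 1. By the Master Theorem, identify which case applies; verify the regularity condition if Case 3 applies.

a=3, b=4, f(n)=43*n^4.
log_4(3) = 0.7925 < 4.
f(n) = Omega(n^(0.7925+epsilon)) for some epsilon > 0, so Case 3 is the candidate.
Regularity: a*f(n/b) = 3*43*(n/4)^4 = (3/256)*43*n^4 <= c*f(n) with c = 3/256 < 1. Satisfied.
Case 3: T(n) = Theta(n^4).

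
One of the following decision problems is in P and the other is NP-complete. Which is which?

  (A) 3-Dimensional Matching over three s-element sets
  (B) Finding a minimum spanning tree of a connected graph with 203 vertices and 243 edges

(A) is NP-complete: one of Karp's 21 NP-complete problems.
(B) is P: Kruskal's / Prim's algorithms run in polynomial time.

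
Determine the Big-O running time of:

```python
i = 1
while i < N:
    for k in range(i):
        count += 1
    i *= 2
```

Time complexity: O(n).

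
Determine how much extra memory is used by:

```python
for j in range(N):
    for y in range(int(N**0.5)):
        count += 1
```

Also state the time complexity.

Space complexity: O(1).
Only a constant amount of auxiliary storage is used; nothing grows with n.
Time complexity: O(n * sqrt(n)).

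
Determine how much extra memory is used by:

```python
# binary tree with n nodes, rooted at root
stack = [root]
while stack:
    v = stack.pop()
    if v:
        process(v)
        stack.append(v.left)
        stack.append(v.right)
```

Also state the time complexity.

Space complexity: O(n).
Auxiliary storage grows linearly with the input size n in the worst case.
Time complexity: O(n).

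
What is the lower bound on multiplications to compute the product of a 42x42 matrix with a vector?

A 42x42 matrix-vector product has 42 inner products of length 42. Output depends on all 42^2 = 1764 matrix entries. At least 1764 multiplications needed.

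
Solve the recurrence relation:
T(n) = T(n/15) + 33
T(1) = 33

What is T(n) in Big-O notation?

Each step divides n by 15 and adds 33. After log_15(n) steps, T(n) = O(log n).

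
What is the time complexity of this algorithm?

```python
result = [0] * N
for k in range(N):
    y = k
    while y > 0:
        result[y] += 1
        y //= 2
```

Time complexity: O(n log n).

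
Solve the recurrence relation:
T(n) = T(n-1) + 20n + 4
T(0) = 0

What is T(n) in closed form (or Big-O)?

Dominant term in sum is 20*sum(i, i=1..n) = 20*n*(n+1)/2 = O(n^2).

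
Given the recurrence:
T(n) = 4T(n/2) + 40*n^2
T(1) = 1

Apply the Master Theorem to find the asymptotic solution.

a=4, b=2, f(n)=40*n^2. log_2(4) = 2. Case 2: T(n) = O(n^2 log n).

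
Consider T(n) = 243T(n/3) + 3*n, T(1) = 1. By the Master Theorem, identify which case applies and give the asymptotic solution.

a=243, b=3, f(n)=3*n.
log_3(243) = 5 > 1.
Since f(n) = O(n^1) is polynomially smaller than n^5, Case 1 applies.
T(n) = Theta(n^5).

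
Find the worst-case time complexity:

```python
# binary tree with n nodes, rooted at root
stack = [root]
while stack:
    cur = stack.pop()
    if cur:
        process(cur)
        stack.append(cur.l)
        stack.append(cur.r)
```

Time complexity: O(n).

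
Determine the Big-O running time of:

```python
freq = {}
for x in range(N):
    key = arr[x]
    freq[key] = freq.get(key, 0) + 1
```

Time complexity: O(n).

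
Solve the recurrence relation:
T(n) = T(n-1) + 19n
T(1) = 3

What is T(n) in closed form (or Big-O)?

Unrolling: T(n) = 3 + 19*(2 + 3 + ... + n) = 3 + 19*(n(n+1)/2 - 1) = O(n^2).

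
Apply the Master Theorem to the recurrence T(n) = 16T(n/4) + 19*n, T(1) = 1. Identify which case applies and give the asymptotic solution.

a=16, b=4, f(n)=19*n.
log_4(16) = 2 > 1.
Since f(n) = O(n^1) is polynomially smaller than n^2, Case 1 applies.
T(n) = Theta(n^2).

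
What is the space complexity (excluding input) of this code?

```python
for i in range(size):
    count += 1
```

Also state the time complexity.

Space complexity: O(1).
Only a constant amount of auxiliary storage is used; nothing grows with n.
Time complexity: O(n).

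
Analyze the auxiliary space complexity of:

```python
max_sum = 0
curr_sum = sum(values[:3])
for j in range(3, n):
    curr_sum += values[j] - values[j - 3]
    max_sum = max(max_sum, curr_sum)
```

Space complexity: O(1).
Only a constant amount of auxiliary storage is used; nothing grows with n.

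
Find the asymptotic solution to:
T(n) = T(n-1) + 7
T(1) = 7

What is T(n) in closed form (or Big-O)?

Unrolling: T(n) = T(n-1) + 7 = T(n-2) + 2*7 = ... = T(1) + (n-1)*7 = 7 + (n-1)*7 = 7n.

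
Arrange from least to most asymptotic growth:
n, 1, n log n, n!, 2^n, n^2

Ordered by growth rate: 1 < n < n log n < n^2 < 2^n < n!.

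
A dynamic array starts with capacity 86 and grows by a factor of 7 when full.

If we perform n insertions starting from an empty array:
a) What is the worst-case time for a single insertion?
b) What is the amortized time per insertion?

(a) Worst-case single insertion: O(n) -- when the array is full at capacity c, the resize copies all c elements, and c can be Theta(n).
(b) Resizes happen at sizes 86, 602, 4214, ... Total copy cost for n insertions: 86 + 602 + ... = O(n) (geometric series with ratio 1/7). Amortized cost per insertion: O(n)/n = O(1).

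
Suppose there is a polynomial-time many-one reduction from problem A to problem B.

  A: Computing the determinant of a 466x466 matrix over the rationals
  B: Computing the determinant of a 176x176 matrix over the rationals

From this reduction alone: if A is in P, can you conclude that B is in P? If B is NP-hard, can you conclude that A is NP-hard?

A poly-time reduction A <=_p B transfers tractability DOWN (B easy => A easy) and hardness UP (A hard => B hard), not the reverse.
From A in P, the reduction alone does NOT give B in P: any problem in P trivially reduces to SAT, yet SAT is not known to be in P.
From B NP-hard, the reduction alone does NOT give A NP-hard: again, easy problems reduce to hard ones.
(Here in fact A is P and B is P.)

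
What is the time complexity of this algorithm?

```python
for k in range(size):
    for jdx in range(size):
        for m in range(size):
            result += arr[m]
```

Time complexity: O(n^3).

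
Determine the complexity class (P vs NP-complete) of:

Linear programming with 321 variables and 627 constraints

This problem is in P: the ellipsoid and interior-point methods run in polynomial time.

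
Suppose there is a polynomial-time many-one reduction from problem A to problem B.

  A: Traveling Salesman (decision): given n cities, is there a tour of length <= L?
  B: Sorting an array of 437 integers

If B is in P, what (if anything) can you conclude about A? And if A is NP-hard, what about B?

A poly-time reduction A <=_p B means any A-instance can be transformed to a B-instance in poly time.
If B is in P: compose the reduction with B's poly-time algorithm to solve A in poly time, so A is in P.
If A is NP-hard: every NP problem reduces to A, which reduces to B; composing reductions, every NP problem reduces to B, so B is NP-hard.
(Here in fact A is NP-complete and B is in P, so no such reduction is known -- its existence would imply P = NP; the analysis concerns only what the assumed reduction would or would not let you conclude.)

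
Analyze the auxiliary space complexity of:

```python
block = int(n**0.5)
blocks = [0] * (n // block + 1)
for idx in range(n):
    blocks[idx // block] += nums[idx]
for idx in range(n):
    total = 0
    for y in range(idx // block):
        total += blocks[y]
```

Space complexity: O(sqrt(n)).
Storage scales with sqrt(n).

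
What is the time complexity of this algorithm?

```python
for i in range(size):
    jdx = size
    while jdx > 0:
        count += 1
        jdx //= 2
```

Time complexity: O(n log n).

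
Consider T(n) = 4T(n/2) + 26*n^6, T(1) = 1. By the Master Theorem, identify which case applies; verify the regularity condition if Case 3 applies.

a=4, b=2, f(n)=26*n^6.
log_2(4) = 2 < 6.
f(n) = Omega(n^(2+epsilon)) for some epsilon > 0, so Case 3 is the candidate.
Regularity: a*f(n/b) = 4*26*(n/2)^6 = (4/64)*26*n^6 <= c*f(n) with c = 4/64 < 1. Satisfied.
Case 3: T(n) = Theta(n^6).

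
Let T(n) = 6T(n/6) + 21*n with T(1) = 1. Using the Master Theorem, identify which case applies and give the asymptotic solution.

a=6, b=6, f(n)=21*n.
log_6(6) = 1, so n^(log_b(a)) = n.
f(n) = Theta(n), so Case 2 applies.
T(n) = Theta(n log n).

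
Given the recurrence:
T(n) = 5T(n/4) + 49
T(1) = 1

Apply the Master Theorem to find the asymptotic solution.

a=5, b=4, f(n)=49. log_4(5) = 1.161. Case 1 of Master Theorem: T(n) = O(n^1.161).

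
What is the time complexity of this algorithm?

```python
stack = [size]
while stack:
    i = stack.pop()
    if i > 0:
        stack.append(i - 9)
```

Time complexity: O(n).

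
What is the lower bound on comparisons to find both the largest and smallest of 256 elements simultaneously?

Pair elements first (floor(256/2) comparisons), then find max among winners and min among losers. Total: ceil(3*256/2) - 2 = 382 comparisons.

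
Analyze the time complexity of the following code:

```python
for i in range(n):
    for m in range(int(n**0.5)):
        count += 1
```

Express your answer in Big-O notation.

Time complexity: O(n * sqrt(n)).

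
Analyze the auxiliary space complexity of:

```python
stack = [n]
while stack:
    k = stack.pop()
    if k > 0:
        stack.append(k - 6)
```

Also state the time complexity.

Space complexity: O(1).
Only a constant amount of auxiliary storage is used; nothing grows with n.
Time complexity: O(n).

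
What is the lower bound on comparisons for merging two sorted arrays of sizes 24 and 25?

Adversary argument: with sizes 24 and 25 (differing by at most 1), interleave the two arrays so that every consecutive pair in the output comes from different inputs. Then each of the 48 adjacent output pairs must be directly compared, or the algorithm cannot determine their relative order. So 48 comparisons are necessary; standard merge achieves this.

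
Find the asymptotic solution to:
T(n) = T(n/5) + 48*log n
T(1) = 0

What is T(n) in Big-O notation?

Each of the log_5(n) levels adds O(log n). T(n) = O(log^2 n).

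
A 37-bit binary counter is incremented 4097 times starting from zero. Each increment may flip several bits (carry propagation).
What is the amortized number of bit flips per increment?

Bit i flips on every 2^i-th increment, so over 4097 increments bit i flips floor(4097/2^i) times. Summing over i: total flips < 2 * 4097. Amortized: < 2 = O(1) per increment.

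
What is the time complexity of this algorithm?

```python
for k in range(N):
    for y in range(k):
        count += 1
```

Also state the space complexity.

Time complexity: O(n^2).
Space complexity: O(1).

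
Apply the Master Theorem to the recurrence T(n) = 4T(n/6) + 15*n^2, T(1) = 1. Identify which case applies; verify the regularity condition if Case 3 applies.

a=4, b=6, f(n)=15*n^2.
log_6(4) = 0.7737 < 2.
f(n) = Omega(n^(0.7737+epsilon)) for some epsilon > 0, so Case 3 is the candidate.
Regularity: a*f(n/b) = 4*15*(n/6)^2 = (4/36)*15*n^2 <= c*f(n) with c = 4/36 < 1. Satisfied.
Case 3: T(n) = Theta(n^2).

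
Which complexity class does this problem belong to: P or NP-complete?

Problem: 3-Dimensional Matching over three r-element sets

This problem is NP-complete: one of Karp's 21 NP-complete problems.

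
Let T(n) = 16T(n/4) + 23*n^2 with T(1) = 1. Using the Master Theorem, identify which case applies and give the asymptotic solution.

a=16, b=4, f(n)=23*n^2.
log_4(16) = 2, so n^(log_b(a)) = n^2.
f(n) = Theta(n^2), so Case 2 applies.
T(n) = Theta(n^2 log n).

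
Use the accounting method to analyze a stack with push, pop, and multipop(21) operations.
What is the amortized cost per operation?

Assign 2 credits per push (1 for the push, 1 saved for a future pop). Each pop or element popped by multipop(21) uses 1 saved credit. Total credits never go negative, so amortized cost is O(1).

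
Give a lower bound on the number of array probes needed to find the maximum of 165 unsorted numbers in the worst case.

Adversary: any unprobed cell could hold a value larger than everything seen so far. If fewer than 165 cells are probed, the adversary places the max in an unprobed cell. So all 165 cells must be examined; together with 165-1 comparisons this is tight.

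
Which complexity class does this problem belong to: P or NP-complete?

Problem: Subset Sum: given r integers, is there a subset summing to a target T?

This problem is NP-complete: one of Karp's 21 NP-complete problems.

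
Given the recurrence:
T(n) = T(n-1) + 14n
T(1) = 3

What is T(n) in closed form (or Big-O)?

Unrolling: T(n) = 3 + 14*(2 + 3 + ... + n) = 3 + 14*(n(n+1)/2 - 1) = O(n^2).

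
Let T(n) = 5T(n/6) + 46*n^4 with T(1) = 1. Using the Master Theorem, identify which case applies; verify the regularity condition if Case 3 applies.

a=5, b=6, f(n)=46*n^4.
log_6(5) = 0.8982 < 4.
f(n) = Omega(n^(0.8982+epsilon)) for some epsilon > 0, so Case 3 is the candidate.
Regularity: a*f(n/b) = 5*46*(n/6)^4 = (5/1296)*46*n^4 <= c*f(n) with c = 5/1296 < 1. Satisfied.
Case 3: T(n) = Theta(n^4).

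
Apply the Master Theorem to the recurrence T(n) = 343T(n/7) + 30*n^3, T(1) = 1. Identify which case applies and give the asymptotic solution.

a=343, b=7, f(n)=30*n^3.
log_7(343) = 3, so n^(log_b(a)) = n^3.
f(n) = Theta(n^3), so Case 2 applies.
T(n) = Theta(n^3 log n).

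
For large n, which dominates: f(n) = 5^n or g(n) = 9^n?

g(n) = 9^n grows faster: (9/5)^n -> infinity since 9/5 > 1.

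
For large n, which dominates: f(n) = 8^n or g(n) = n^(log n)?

f(n) = 8^n grows faster: take logs: log(n^(log n)) = (log n)^2, log(8^n) = n log 8; n dominates (log n)^2.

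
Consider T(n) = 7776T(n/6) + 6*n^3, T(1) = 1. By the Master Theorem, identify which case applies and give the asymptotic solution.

a=7776, b=6, f(n)=6*n^3.
log_6(7776) = 5 > 3.
Since f(n) = O(n^3) is polynomially smaller than n^5, Case 1 applies.
T(n) = Theta(n^5).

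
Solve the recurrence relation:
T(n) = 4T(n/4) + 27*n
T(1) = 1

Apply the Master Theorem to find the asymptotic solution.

a=4, b=4, f(n)=27*n. log_4(4) = 1. Case 2: T(n) = O(n log n).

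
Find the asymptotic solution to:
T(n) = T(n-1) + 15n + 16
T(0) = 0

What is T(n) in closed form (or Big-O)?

Dominant term in sum is 15*sum(i, i=1..n) = 15*n*(n+1)/2 = O(n^2).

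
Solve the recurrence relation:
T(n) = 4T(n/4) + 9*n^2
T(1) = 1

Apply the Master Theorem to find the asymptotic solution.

a=4, b=4, f(n)=9*n^2. log_4(4) = 1 < 2. Case 3: T(n) = O(n^2).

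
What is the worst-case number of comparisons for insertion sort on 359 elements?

Insertion sort on reverse-sorted input: 1 + 2 + ... + (359-1) = 64261 comparisons.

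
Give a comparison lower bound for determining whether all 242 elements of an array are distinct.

In the algebraic decision-tree model, the YES region for element distinctness on 242 elements has 242! connected components (one per ordering). Ben-Or's theorem then gives a lower bound of Omega(log(n!)) = Omega(n log n).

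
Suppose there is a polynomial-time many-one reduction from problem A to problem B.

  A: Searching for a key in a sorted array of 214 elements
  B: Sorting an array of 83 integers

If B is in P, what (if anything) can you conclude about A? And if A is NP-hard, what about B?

A poly-time reduction A <=_p B means any A-instance can be transformed to a B-instance in poly time.
If B is in P: compose the reduction with B's poly-time algorithm to solve A in poly time, so A is in P.
If A is NP-hard: every NP problem reduces to A, which reduces to B; composing reductions, every NP problem reduces to B, so B is NP-hard.
(Here in fact A is P and B is P.)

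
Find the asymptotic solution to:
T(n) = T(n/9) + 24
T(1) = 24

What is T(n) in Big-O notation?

Each step divides n by 9 and adds 24. After log_9(n) steps, T(n) = O(log n).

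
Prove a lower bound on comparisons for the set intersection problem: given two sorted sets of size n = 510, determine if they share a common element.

For two sorted arrays of size n = 510, any correct algorithm must examine Omega(n) elements. If fewer are examined, an adversary places a common element in an unexamined gap. A merge-based scan achieves O(n), so the bound is tight.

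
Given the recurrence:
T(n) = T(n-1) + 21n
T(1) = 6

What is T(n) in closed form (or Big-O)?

Unrolling: T(n) = 6 + 21*(2 + 3 + ... + n) = 6 + 21*(n(n+1)/2 - 1) = O(n^2).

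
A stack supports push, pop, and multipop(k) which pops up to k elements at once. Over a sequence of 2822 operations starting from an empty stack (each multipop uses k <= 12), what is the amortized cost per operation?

Each element is pushed exactly once and popped at most once (whether by pop or as part of a multipop). So the total number of individual pops over the whole sequence is at most the number of pushes, which is at most 2822. Total work <= 2 * 2822, hence O(1) amortized per operation.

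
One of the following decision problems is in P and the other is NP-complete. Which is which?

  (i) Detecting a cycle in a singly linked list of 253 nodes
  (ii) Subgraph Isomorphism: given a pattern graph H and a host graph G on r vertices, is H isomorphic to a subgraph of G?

(i) is P: Floyd's tortoise-and-hare runs in O(n) time, O(1) space.
(ii) is NP-complete: generalizes Clique and Hamiltonian Path (pattern size is part of the input).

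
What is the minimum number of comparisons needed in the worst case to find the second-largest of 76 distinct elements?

Lower bound: finding the max needs 76-1 comparisons. By the adversary weight-doubling argument, the max must personally win >= ceil(log_2(76)) = 7 comparisons; the 2nd-largest is among those 7 losers, needing 7-1 more comparisons. Total >= 76-1 + 7-1 = 81. A balanced knockout tournament achieves this.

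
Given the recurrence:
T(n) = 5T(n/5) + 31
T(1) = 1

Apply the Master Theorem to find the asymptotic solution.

a=5, b=5, f(n)=31. log_5(5) = 1. Case 1 of Master Theorem: T(n) = O(n^1).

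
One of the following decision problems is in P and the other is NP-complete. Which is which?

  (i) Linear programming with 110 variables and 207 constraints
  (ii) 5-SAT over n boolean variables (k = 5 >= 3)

(i) is P: the ellipsoid and interior-point methods run in polynomial time.
(ii) is NP-complete: 3-SAT is NP-complete (Cook-Levin); k-SAT for k>=3 reduces from 3-SAT.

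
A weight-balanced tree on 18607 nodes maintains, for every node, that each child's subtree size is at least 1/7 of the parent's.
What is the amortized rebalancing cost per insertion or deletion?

With balance ratio 1/7, tree height is O(log_{7/1}(18607)) = O(log n). A rebalance at a node of size s costs O(s) but requires Omega(s) updates in that subtree to retrigger. Summed over the O(log n) ancestors of the touched leaf, amortized rebalancing is O(log n).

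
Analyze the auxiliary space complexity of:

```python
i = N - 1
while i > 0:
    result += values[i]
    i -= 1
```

Space complexity: O(1).
Only a constant amount of auxiliary storage is used; nothing grows with n.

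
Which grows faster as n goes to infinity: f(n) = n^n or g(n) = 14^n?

f(n) = n^n grows faster: n^n / 14^n = (n/14)^n -> infinity once n > 14.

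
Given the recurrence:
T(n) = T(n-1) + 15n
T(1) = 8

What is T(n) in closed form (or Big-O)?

Unrolling: T(n) = 8 + 15*(2 + 3 + ... + n) = 8 + 15*(n(n+1)/2 - 1) = O(n^2).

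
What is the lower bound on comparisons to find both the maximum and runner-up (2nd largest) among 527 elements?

Lower bound: finding the max needs 527-1 comparisons. By an adversary weight-doubling argument, the maximum element must personally win at least ceil(log_2(527)) = 10 comparisons in any correct algorithm. The 2nd largest is among those 10 direct losers, and distinguishing it requires 10-1 more comparisons. Total >= 527-1 + 10-1 = 535. A balanced tournament achieves this bound exactly.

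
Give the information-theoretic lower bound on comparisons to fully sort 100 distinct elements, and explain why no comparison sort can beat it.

A comparison sort is a binary decision tree whose leaves are the 100! = 93326215443944152681699238856266700490715968264381621468592963895217599993229915608941463976156518286253697920827223758251185210916864000000000000000000000000 possible output permutations. A binary tree with L leaves has height >= ceil(log_2(L)). So any comparison sort needs >= ceil(log_2(100!)) = 525 comparisons in the worst case.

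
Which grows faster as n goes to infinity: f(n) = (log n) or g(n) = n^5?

g(n) = n^5 grows faster: any positive polynomial dominates any polylog.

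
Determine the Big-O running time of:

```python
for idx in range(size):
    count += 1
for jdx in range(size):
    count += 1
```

Time complexity: O(n).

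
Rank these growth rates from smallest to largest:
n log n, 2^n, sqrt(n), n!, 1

Ordered by growth rate: 1 < sqrt(n) < n log n < 2^n < n!.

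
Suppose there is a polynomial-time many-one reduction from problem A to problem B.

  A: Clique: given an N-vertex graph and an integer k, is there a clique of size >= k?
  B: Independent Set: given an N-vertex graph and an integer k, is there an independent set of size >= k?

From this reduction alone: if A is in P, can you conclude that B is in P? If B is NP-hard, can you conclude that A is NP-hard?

A poly-time reduction A <=_p B transfers tractability DOWN (B easy => A easy) and hardness UP (A hard => B hard), not the reverse.
From A in P, the reduction alone does NOT give B in P: any problem in P trivially reduces to SAT, yet SAT is not known to be in P.
From B NP-hard, the reduction alone does NOT give A NP-hard: again, easy problems reduce to hard ones.
(Here in fact A is NP-complete and B is NP-complete.)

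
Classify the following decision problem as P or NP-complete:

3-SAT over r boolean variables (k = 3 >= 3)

This problem is NP-complete: 3-SAT is NP-complete (Cook-Levin); k-SAT for k>=3 reduces from 3-SAT.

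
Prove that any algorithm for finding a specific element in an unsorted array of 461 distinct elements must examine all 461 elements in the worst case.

Adversary argument: if the algorithm examines fewer than 461 elements, the adversary places the target in an unexamined position. The algorithm cannot distinguish 'not present' from 'in unexamined position'.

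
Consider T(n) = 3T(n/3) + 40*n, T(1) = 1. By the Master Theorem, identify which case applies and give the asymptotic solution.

a=3, b=3, f(n)=40*n.
log_3(3) = 1, so n^(log_b(a)) = n.
f(n) = Theta(n), so Case 2 applies.
T(n) = Theta(n log n).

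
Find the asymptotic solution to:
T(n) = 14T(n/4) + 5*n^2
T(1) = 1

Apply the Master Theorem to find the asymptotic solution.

a=14, b=4, f(n)=5*n^2. log_4(14) = 1.904 < 2. Case 3: T(n) = O(n^2).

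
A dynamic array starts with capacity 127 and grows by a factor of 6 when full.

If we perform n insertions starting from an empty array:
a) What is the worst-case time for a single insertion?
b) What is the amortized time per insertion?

(a) Worst-case single insertion: O(n) -- when the array is full at capacity c, the resize copies all c elements, and c can be Theta(n).
(b) Resizes happen at sizes 127, 762, 4572, ... Total copy cost for n insertions: 127 + 762 + ... = O(n) (geometric series with ratio 1/6). Amortized cost per insertion: O(n)/n = O(1).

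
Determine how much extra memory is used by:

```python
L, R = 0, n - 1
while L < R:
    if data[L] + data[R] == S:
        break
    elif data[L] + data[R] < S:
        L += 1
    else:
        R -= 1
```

Space complexity: O(1).
Only a constant amount of auxiliary storage is used; nothing grows with n.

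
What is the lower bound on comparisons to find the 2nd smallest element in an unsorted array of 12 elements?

Finding the 2nd smallest of 12 elements requires Omega(n) comparisons. Every element must participate in at least one comparison; otherwise it could be the 2nd smallest.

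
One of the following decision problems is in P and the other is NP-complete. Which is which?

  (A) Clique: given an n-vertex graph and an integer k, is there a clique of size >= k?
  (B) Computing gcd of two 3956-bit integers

(A) is NP-complete: complement of Independent Set / Vertex Cover (with k part of the input).
(B) is P: the Euclidean algorithm runs in polynomial time in the bit-length.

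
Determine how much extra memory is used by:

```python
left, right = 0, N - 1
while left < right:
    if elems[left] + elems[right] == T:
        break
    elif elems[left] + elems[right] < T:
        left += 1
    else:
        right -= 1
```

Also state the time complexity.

Space complexity: O(1).
Only a constant amount of auxiliary storage is used; nothing grows with n.
Time complexity: O(n).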